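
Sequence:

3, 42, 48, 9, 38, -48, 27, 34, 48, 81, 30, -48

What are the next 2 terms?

Taking every 3rd term gives 3 separate tracks.
Subsequence A: 3, 9, 27, 81. Geometric with ratio 3.
Subsequence B: 42, 38, 34, 30. Arithmetic, step −4.
Subsequence C: 48, -48, 48, -48. Oscillating between 48 and -48.
Position 13 → subsequence A, term 5 = 243.
Position 14 falls in subsequence B as its term 5, giving 26.

243, 26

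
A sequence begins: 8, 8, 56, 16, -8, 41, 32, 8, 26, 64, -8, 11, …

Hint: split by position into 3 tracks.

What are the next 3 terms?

128, 8, -4

Split by position mod 3 into 3 tracks.
Subsequence A: 8, 16, 32, 64 — powers of 2.
Subsequence B: 8, -8, 8, -8 — alternating ±8.
Subsequence C: 56, 41, 26, 11 — arithmetic with common difference −15.
Term 13 comes from subsequence A (its 5th entry): 128.
Position 14 → subsequence B, term 5 = 8.
Position 15 falls in subsequence C as its term 5, giving -4.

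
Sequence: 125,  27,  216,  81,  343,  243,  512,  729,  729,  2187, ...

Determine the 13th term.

The terms cycle through 2 interleaved subsequences.
Subsequence A is 125, 216, 343, 512, 729, which is the cubes 5³, 6³, 7³, ….
Subsequence B is 27, 81, 243, 729, 2187, which is powers of 3.
The 13th slot belongs to subsequence A; its 7th term is 1331.

1331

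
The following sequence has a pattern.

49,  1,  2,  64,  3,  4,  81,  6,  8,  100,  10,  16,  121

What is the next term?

15

Split by position mod 3: positions 1, 4, 7, … form one track, and each other residue class forms its own.
Track A: 49, 64, 81, 100, 121 — consecutive squares n² from n = 7.
Track B: 1, 3, 6, 10 — triangular numbers starting at T_1.
Track C: 2, 4, 8, 16 — successive powers of 2.
Term 14 comes from track B (its 5th entry): 15.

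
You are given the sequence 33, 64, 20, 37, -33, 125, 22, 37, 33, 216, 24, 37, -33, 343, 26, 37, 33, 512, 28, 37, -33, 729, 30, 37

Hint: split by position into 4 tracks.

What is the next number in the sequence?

The terms cycle through 4 interleaved subsequences.
Track A: 33, -33, 33, -33, 33, -33 (alternating ±33).
Track B: 64, 125, 216, 343, 512, 729 (the cubes 4³, 5³, 6³, …).
Track C: 20, 22, 24, 26, 28, 30 (arithmetic with common difference +2).
Track D: 37, 37, 37, 37, 37, 37 (the constant sequence 37).
Position 25 → track A, term 7 = 33.

33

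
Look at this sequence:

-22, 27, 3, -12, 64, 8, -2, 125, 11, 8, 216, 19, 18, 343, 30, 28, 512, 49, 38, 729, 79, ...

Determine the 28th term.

68

The terms cycle through 3 interleaved subsequences.
Subsequence A: -22, -12, -2, 8, 18, 28, 38. Adding 10 each time.
Subsequence B: 27, 64, 125, 216, 343, 512, 729. Consecutive cubes n³ from n = 3.
Subsequence C: 3, 8, 11, 19, 30, 49, 79. Each term equals the sum of the previous two.
The 28th slot belongs to subsequence A; its 10th term is 68.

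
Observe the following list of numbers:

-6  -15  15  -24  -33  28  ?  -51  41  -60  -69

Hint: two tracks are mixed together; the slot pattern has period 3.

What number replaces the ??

The slot pattern repeats as AAB (period 3), so there are 2 interleaved tracks.
Subsequence A: -6, -15, -24, -33, ?, -51, -60, -69. Arithmetic, step −9.
Subsequence B: 15, 28, 41. Linear: a_n = 2 + 13·n.
The gap is subsequence A's term 5; the rule gives -42.

-42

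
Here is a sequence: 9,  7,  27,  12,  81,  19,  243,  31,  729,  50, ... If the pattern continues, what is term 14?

131

Odd-indexed and even-indexed terms follow separate rules.
Stream A = 9, 27, 81, 243, 729: powers of 3.
Stream B = 7, 12, 19, 31, 50: Fibonacci-style (each term is the sum of the two before it).
Term 14 comes from stream B (its 7th entry): 131.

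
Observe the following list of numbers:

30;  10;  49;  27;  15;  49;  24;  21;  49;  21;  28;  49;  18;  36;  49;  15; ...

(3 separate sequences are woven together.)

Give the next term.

45

The terms cycle through 3 interleaved subsequences.
Subsequence A = 30, 27, 24, 21, 18, 15: subtracting 3 each time.
Subsequence B = 10, 15, 21, 28, 36: the triangular numbers T_4, T_5, ….
Subsequence C = 49, 49, 49, 49, 49: constant 49.
Position 17 → subsequence B, term 6 = 45.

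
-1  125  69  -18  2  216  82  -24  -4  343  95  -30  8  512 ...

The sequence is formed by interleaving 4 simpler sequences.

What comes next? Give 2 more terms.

108, -36

Split by position mod 4: positions 1, 5, 9, … form one track, and each other residue class forms its own.
Subsequence A: -1, 2, -4, 8. Geometric, ×-2 each step.
Subsequence B: 125, 216, 343, 512. Consecutive cubes n³ from n = 5.
Subsequence C: 69, 82, 95. Arithmetic with common difference +13.
Subsequence D: -18, -24, -30. Arithmetic with common difference −6.
The 15th slot belongs to subsequence C; its 4th term is 108.
Term 16 comes from subsequence D (its 4th entry): -36.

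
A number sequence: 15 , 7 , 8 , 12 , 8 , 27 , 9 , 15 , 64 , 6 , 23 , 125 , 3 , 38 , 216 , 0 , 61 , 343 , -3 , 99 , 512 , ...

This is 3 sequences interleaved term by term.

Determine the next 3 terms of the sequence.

Read the sequence 3 terms at a time; column i is its own pattern.
Stream A = 15, 12, 9, 6, 3, 0, -3: subtracting 3 each time.
Stream B = 7, 8, 15, 23, 38, 61, 99: each term equals the sum of the previous two.
Stream C = 8, 27, 64, 125, 216, 343, 512: consecutive cubes n³ from n = 2.
Term 22 comes from stream A (its 8th entry): -6.
The 23rd slot belongs to stream B; its 8th term is 160.
Position 24 falls in stream C as its term 8, giving 729.

-6, 160, 729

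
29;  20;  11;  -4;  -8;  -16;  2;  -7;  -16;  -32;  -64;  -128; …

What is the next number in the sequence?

-25

Positions follow the repeating pattern AAABBB; grouping by letter gives 2 tracks.
Subsequence A: 29, 20, 11, 2, -7, -16 (linear: a_n = 38 − 9·n).
Subsequence B: -4, -8, -16, -32, -64, -128 (geometric, ×2 each step).
Term 13 comes from subsequence A (its 7th entry): -25.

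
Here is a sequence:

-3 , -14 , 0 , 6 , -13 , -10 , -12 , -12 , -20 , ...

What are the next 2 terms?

24, -11

Split by position mod 3 into 3 tracks.
Subsequence A: -3, 6, -12 (multiplying by -2 each time).
Subsequence B: -14, -13, -12 (arithmetic with common difference +1).
Subsequence C: 0, -10, -20 (subtracting 10 each time).
Position 10 falls in subsequence A as its term 4, giving 24.
Position 11 falls in subsequence B as its term 4, giving -11.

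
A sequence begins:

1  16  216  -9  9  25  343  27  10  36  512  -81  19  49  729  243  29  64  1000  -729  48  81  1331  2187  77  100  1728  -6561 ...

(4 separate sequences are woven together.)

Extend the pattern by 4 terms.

Split by position mod 4: positions 1, 5, 9, … form one track, and each other residue class forms its own.
Stream A: 1, 9, 10, 19, 29, 48, 77. Each term equals the sum of the previous two.
Stream B: 16, 25, 36, 49, 64, 81, 100. Perfect squares starting at 4².
Stream C: 216, 343, 512, 729, 1000, 1331, 1728. Consecutive cubes n³ from n = 6.
Stream D: -9, 27, -81, 243, -729, 2187, -6561. Geometric with ratio -3.
The 29th slot belongs to stream A; its 8th term is 125.
Term 30 comes from stream B (its 8th entry): 121.
The 31st slot belongs to stream C; its 8th term is 2197.
Position 32 → stream D, term 8 = 19683.

125, 121, 2197, 19683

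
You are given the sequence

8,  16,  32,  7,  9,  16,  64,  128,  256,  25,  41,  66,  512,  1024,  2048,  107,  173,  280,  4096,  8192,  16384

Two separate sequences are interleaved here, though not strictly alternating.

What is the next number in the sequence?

453

Positions follow the repeating pattern AAABBB; grouping by letter gives 2 tracks.
Track A: 8, 16, 32, 64, 128, 256, 512, 1024, 2048, 4096, 8192, 16384 (successive powers of 2).
Track B: 7, 9, 16, 25, 41, 66, 107, 173, 280 (each term equals the sum of the previous two).
Position 22 → track B, term 10 = 453.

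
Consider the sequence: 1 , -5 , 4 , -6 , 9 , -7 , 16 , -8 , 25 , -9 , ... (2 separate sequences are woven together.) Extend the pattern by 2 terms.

Odd-indexed and even-indexed terms follow separate rules.
Track A: 1, 4, 9, 16, 25 — perfect squares starting at 1².
Track B: -5, -6, -7, -8, -9 — linear: a_n = -4 − n.
Position 11 → track A, term 6 = 36.
Position 12 falls in track B as its term 6, giving -10.

36, -10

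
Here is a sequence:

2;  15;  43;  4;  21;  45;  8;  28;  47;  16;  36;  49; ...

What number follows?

32

Taking every 3rd term gives 3 separate tracks.
Track A: 2, 4, 8, 16 — a geometric progression (common ratio 2).
Track B: 15, 21, 28, 36 — triangular numbers n(n+1)/2 for n = 5, 6, ….
Track C: 43, 45, 47, 49 — linear: a_n = 41 + 2·n.
Term 13 comes from track A (its 5th entry): 32.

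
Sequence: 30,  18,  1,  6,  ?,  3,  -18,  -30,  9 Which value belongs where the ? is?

-6

Reading positions in blocks of 3 reveals the pattern AAB — 2 tracks woven together.
Track A is 30, 18, 6, ?, -18, -30, which is linear: a_n = 42 − 12·n.
Track B is 1, 3, 9, which is powers 3^0, 3^1, 3^2, ….
Filling track A at index 4 by its rule yields -6.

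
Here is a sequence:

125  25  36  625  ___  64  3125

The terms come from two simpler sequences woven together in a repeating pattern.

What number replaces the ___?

The slot pattern repeats as ABB (period 3), so there are 2 interleaved tracks.
Track A is 125, 625, 3125, which is powers 5^3, 5^4, 5^5, ….
Track B is 25, 36, ?, 64, which is perfect squares starting at 5².
The gap is track B's term 3; the rule gives 49.

49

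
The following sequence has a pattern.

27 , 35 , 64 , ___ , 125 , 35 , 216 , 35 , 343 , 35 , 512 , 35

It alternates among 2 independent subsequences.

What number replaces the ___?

35

Split by position mod 2 into 2 tracks.
Track A is 27, 64, 125, 216, 343, 512, which is consecutive cubes n³ from n = 3.
Track B is 35, ?, 35, 35, 35, 35, which is the constant sequence 35.
Track B's pattern makes the blank 35.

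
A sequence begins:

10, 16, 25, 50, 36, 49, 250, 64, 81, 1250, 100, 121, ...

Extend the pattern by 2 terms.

6250, 144

The slot pattern repeats as ABB (period 3), so there are 2 interleaved tracks.
Subsequence A: 10, 50, 250, 1250 — geometric, ×5 each step.
Subsequence B: 16, 25, 36, 49, 64, 81, 100, 121 — the squares 4², 5², 6², ….
Position 13 → subsequence A, term 5 = 6250.
The 14th slot belongs to subsequence B; its 9th term is 144.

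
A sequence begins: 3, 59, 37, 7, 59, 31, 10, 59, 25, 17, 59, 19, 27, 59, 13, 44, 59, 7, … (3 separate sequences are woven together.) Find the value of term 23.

Split by position mod 3 into 3 tracks.
Track A: 3, 7, 10, 17, 27, 44 (Fibonacci-style (each term is the sum of the two before it)).
Track B: 59, 59, 59, 59, 59, 59 (always 59).
Track C: 37, 31, 25, 19, 13, 7 (linear: a_n = 43 − 6·n).
Position 23 → track B, term 8 = 59.

59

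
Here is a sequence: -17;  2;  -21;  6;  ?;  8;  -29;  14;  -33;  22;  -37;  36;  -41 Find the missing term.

-25

The terms cycle through 2 interleaved subsequences.
Subsequence A is -17, -21, ?, -29, -33, -37, -41, which is arithmetic, step −4.
Subsequence B is 2, 6, 8, 14, 22, 36, which is each term equals the sum of the previous two.
The gap is subsequence A's term 3; the rule gives -25.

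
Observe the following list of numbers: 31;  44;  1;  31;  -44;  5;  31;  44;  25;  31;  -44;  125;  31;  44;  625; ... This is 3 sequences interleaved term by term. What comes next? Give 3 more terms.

31, -44, 3125

Read the sequence 3 terms at a time; column i is its own pattern.
Stream A: 31, 31, 31, 31, 31. Constant 31.
Stream B: 44, -44, 44, -44, 44. Alternating ±44.
Stream C: 1, 5, 25, 125, 625. Successive powers of 5.
Term 16 comes from stream A (its 6th entry): 31.
Position 17 → stream B, term 6 = -44.
Position 18 → stream C, term 6 = 3125.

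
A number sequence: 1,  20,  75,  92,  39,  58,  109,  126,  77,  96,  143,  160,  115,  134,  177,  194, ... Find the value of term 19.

211

Positions follow the repeating pattern AABB; grouping by letter gives 2 tracks.
Stream A: 1, 20, 39, 58, 77, 96, 115, 134 (arithmetic with common difference +19).
Stream B: 75, 92, 109, 126, 143, 160, 177, 194 (linear: a_n = 58 + 17·n).
Term 19 comes from stream B (its 9th entry): 211.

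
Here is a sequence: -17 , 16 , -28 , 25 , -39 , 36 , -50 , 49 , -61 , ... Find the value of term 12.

81

Odd-indexed and even-indexed terms follow separate rules.
Track A: -17, -28, -39, -50, -61 (subtracting 11 each time).
Track B: 16, 25, 36, 49 (the squares 4², 5², 6², …).
Term 12 comes from track B (its 6th entry): 81.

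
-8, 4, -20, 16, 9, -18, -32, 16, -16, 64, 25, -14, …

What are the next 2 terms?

Split by position mod 3: positions 1, 4, 7, … form one track, and each other residue class forms its own.
Track A: -8, 16, -32, 64 — geometric, ×-2 each step.
Track B: 4, 9, 16, 25 — the squares 2², 3², 4², ….
Track C: -20, -18, -16, -14 — adding 2 each time.
The 13th slot belongs to track A; its 5th term is -128.
Position 14 → track B, term 5 = 36.

-128, 36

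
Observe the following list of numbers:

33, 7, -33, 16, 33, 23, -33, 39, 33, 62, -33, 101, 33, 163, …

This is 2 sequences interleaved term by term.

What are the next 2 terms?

Split by position mod 2 into 2 tracks.
Track A is 33, -33, 33, -33, 33, -33, 33, which is alternating ±33.
Track B is 7, 16, 23, 39, 62, 101, 163, which is each term equals the sum of the previous two.
The 15th slot belongs to track A; its 8th term is -33.
Position 16 falls in track B as its term 8, giving 264.

-33, 264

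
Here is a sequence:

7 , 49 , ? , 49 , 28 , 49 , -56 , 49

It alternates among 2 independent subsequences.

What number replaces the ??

Split by position mod 2 into 2 tracks.
Track A is 7, ?, 28, -56, which is geometric with ratio -2.
Track B is 49, 49, 49, 49, which is constant 49.
Track A's pattern makes the blank -14.

-14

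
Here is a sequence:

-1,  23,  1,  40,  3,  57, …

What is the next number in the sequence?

5

Odd-indexed and even-indexed terms follow separate rules.
Track A is -1, 1, 3, which is arithmetic with common difference +2.
Track B is 23, 40, 57, which is adding 17 each time.
The 7th slot belongs to track A; its 4th term is 5.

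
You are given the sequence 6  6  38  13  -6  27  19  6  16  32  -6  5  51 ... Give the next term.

6

Split by position mod 3 into 3 tracks.
Track A: 6, 13, 19, 32, 51. Each term equals the sum of the previous two.
Track B: 6, -6, 6, -6. Oscillating between 6 and -6.
Track C: 38, 27, 16, 5. Linear: a_n = 49 − 11·n.
The 14th slot belongs to track B; its 5th term is 6.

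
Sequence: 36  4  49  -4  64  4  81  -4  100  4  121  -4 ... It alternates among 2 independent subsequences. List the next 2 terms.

144, 4

Positions 1, 3, 5, … form one subsequence and positions 2, 4, 6, … form another.
Stream A: 36, 49, 64, 81, 100, 121. Perfect squares starting at 6².
Stream B: 4, -4, 4, -4, 4, -4. Alternating ±4.
Position 13 falls in stream A as its term 7, giving 144.
The 14th slot belongs to stream B; its 7th term is 4.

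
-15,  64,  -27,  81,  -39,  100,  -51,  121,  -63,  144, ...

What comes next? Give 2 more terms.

-75, 169

Split by position mod 2 into 2 tracks.
Stream A: -15, -27, -39, -51, -63 — linear: a_n = -3 − 12·n.
Stream B: 64, 81, 100, 121, 144 — perfect squares starting at 8².
The 11th slot belongs to stream A; its 6th term is -75.
Position 12 falls in stream B as its term 6, giving 169.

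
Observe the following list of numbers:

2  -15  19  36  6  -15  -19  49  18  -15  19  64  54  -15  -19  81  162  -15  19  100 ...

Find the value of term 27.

Taking every 4th term gives 4 separate tracks.
Subsequence A: 2, 6, 18, 54, 162. Geometric with ratio 3.
Subsequence B: -15, -15, -15, -15, -15. Constant -15.
Subsequence C: 19, -19, 19, -19, 19. Oscillating between 19 and -19.
Subsequence D: 36, 49, 64, 81, 100. Consecutive squares n² from n = 6.
The 27th slot belongs to subsequence C; its 7th term is 19.

19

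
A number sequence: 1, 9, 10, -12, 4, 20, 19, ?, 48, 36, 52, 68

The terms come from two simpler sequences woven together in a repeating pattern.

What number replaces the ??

Reading positions in blocks of 6 reveals the pattern AAABBB — 2 tracks woven together.
Track A: 1, 9, 10, 19, ?, 48 — a Fibonacci-like recurrence a_n = a_{n-1} + a_{n-2}.
Track B: -12, 4, 20, 36, 52, 68 — arithmetic with common difference +16.
Track A's pattern makes the blank 29.

29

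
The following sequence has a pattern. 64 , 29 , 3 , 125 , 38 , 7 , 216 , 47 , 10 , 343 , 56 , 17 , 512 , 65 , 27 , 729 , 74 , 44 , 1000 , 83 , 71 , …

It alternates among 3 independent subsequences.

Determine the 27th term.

Split by position mod 3: positions 1, 4, 7, … form one track, and each other residue class forms its own.
Track A: 64, 125, 216, 343, 512, 729, 1000 — perfect cubes starting at 4³.
Track B: 29, 38, 47, 56, 65, 74, 83 — adding 9 each time.
Track C: 3, 7, 10, 17, 27, 44, 71 — a Fibonacci-like recurrence a_n = a_{n-1} + a_{n-2}.
Term 27 comes from track C (its 9th entry): 186.

186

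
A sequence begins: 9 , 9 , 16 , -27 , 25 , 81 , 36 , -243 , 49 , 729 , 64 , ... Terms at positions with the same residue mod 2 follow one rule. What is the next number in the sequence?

Odd-indexed and even-indexed terms follow separate rules.
Track A: 9, 16, 25, 36, 49, 64 — perfect squares starting at 3².
Track B: 9, -27, 81, -243, 729 — geometric with ratio -3.
Position 12 → track B, term 6 = -2187.

-2187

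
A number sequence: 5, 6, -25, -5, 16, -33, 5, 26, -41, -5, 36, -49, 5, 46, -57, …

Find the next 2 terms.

Read the sequence 3 terms at a time; column i is its own pattern.
Track A: 5, -5, 5, -5, 5 — the oscillation 5·(−1)^(n+1).
Track B: 6, 16, 26, 36, 46 — linear: a_n = -4 + 10·n.
Track C: -25, -33, -41, -49, -57 — arithmetic, step −8.
Position 16 → track A, term 6 = -5.
The 17th slot belongs to track B; its 6th term is 56.

-5, 56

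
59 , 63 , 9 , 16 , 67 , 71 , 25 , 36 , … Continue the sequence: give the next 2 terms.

75, 79

Reading positions in blocks of 4 reveals the pattern AABB — 2 tracks woven together.
Track A: 59, 63, 67, 71 — linear: a_n = 55 + 4·n.
Track B: 9, 16, 25, 36 — consecutive squares n² from n = 3.
The 9th slot belongs to track A; its 5th term is 75.
The 10th slot belongs to track A; its 6th term is 79.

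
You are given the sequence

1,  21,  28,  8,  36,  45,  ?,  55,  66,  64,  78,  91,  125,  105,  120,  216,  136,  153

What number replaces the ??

The slot pattern repeats as ABB (period 3), so there are 2 interleaved tracks.
Track A: 1, 8, ?, 64, 125, 216. Consecutive cubes n³ from n = 1.
Track B: 21, 28, 36, 45, 55, 66, 78, 91, 105, 120, 136, 153. The triangular numbers T_6, T_7, ….
The gap is track A's term 3; the rule gives 27.

27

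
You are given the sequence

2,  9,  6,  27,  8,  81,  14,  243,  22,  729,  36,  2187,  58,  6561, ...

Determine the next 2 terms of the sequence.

Odd-indexed and even-indexed terms follow separate rules.
Track A = 2, 6, 8, 14, 22, 36, 58: a Fibonacci-like recurrence a_n = a_{n-1} + a_{n-2}.
Track B = 9, 27, 81, 243, 729, 2187, 6561: geometric with ratio 3.
Term 15 comes from track A (its 8th entry): 94.
Position 16 falls in track B as its term 8, giving 19683.

94, 19683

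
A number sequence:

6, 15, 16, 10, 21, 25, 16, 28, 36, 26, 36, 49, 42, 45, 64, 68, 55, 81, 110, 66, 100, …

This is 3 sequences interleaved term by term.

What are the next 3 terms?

178, 78, 121

Taking every 3rd term gives 3 separate tracks.
Stream A = 6, 10, 16, 26, 42, 68, 110: Fibonacci-style (each term is the sum of the two before it).
Stream B = 15, 21, 28, 36, 45, 55, 66: triangular numbers n(n+1)/2 for n = 5, 6, ….
Stream C = 16, 25, 36, 49, 64, 81, 100: the squares 4², 5², 6², ….
Position 22 falls in stream A as its term 8, giving 178.
Term 23 comes from stream B (its 8th entry): 78.
Position 24 → stream C, term 8 = 121.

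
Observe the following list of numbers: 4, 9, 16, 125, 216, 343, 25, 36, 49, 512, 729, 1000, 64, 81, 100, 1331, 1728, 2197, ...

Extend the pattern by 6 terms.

121, 144, 169, 2744, 3375, 4096

Positions follow the repeating pattern AAABBB; grouping by letter gives 2 tracks.
Stream A is 4, 9, 16, 25, 36, 49, 64, 81, 100, which is consecutive squares n² from n = 2.
Stream B is 125, 216, 343, 512, 729, 1000, 1331, 1728, 2197, which is perfect cubes starting at 5³.
Position 19 → stream A, term 10 = 121.
Term 20 comes from stream A (its 11th entry): 144.
Term 21 comes from stream A (its 12th entry): 169.
The 22nd slot belongs to stream B; its 10th term is 2744.
The 23rd slot belongs to stream B; its 11th term is 3375.
Term 24 comes from stream B (its 12th entry): 4096.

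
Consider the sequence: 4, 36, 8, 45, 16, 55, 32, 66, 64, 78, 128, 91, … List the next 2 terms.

Positions 1, 3, 5, … form one subsequence and positions 2, 4, 6, … form another.
Track A: 4, 8, 16, 32, 64, 128 — geometric with ratio 2.
Track B: 36, 45, 55, 66, 78, 91 — the triangular numbers T_8, T_9, ….
Term 13 comes from track A (its 7th entry): 256.
Position 14 → track B, term 7 = 105.

256, 105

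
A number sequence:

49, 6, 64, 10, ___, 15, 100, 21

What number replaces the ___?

81

Taking every 2nd term gives 2 separate tracks.
Track A: 49, 64, ?, 100 — consecutive squares n² from n = 7.
Track B: 6, 10, 15, 21 — triangular numbers starting at T_3.
Filling track A at index 3 by its rule yields 81.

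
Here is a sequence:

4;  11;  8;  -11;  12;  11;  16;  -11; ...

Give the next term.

20

Odd-indexed and even-indexed terms follow separate rules.
Stream A is 4, 8, 12, 16, which is adding 4 each time.
Stream B is 11, -11, 11, -11, which is alternating ±11.
Term 9 comes from stream A (its 5th entry): 20.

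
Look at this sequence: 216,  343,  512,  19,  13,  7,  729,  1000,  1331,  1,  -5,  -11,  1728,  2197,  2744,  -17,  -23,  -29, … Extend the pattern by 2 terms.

3375, 4096

The slot pattern repeats as AAABBB (period 6), so there are 2 interleaved tracks.
Stream A = 216, 343, 512, 729, 1000, 1331, 1728, 2197, 2744: perfect cubes starting at 6³.
Stream B = 19, 13, 7, 1, -5, -11, -17, -23, -29: arithmetic with common difference −6.
Position 19 → stream A, term 10 = 3375.
The 20th slot belongs to stream A; its 11th term is 4096.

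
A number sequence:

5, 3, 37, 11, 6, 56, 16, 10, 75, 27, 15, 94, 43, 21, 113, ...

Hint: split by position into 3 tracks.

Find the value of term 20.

Split by position mod 3: positions 1, 4, 7, … form one track, and each other residue class forms its own.
Stream A = 5, 11, 16, 27, 43: Fibonacci-style (each term is the sum of the two before it).
Stream B = 3, 6, 10, 15, 21: triangular numbers starting at T_2.
Stream C = 37, 56, 75, 94, 113: linear: a_n = 18 + 19·n.
Position 20 → stream B, term 7 = 36.

36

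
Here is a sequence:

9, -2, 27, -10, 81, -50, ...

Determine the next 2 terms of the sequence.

Split by position mod 2 into 2 tracks.
Track A: 9, 27, 81 (successive powers of 3).
Track B: -2, -10, -50 (multiplying by 5 each time).
Position 7 falls in track A as its term 4, giving 243.
The 8th slot belongs to track B; its 4th term is -250.

243, -250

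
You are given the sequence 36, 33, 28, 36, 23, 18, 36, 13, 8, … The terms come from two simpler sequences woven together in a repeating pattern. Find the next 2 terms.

The slot pattern repeats as ABB (period 3), so there are 2 interleaved tracks.
Track A is 36, 36, 36, which is always 36.
Track B is 33, 28, 23, 18, 13, 8, which is linear: a_n = 38 − 5·n.
The 10th slot belongs to track A; its 4th term is 36.
Term 11 comes from track B (its 7th entry): 3.

36, 3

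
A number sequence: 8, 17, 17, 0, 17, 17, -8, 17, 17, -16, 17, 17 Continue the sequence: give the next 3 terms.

Reading positions in blocks of 3 reveals the pattern ABB — 2 tracks woven together.
Track A: 8, 0, -8, -16 — arithmetic, step −8.
Track B: 17, 17, 17, 17, 17, 17, 17, 17 — always 17.
Position 13 → track A, term 5 = -24.
Position 14 falls in track B as its term 9, giving 17.
Position 15 falls in track B as its term 10, giving 17.

-24, 17, 17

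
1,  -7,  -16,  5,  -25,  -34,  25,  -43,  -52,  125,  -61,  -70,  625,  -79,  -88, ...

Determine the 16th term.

The slot pattern repeats as ABB (period 3), so there are 2 interleaved tracks.
Stream A: 1, 5, 25, 125, 625 — geometric with ratio 5.
Stream B: -7, -16, -25, -34, -43, -52, -61, -70, -79, -88 — arithmetic, step −9.
Term 16 comes from stream A (its 6th entry): 3125.

3125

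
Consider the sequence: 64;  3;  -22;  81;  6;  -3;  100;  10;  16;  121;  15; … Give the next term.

Split by position mod 3 into 3 tracks.
Stream A: 64, 81, 100, 121 (perfect squares starting at 8²).
Stream B: 3, 6, 10, 15 (the triangular numbers T_2, T_3, …).
Stream C: -22, -3, 16 (arithmetic, step +19).
Term 12 comes from stream C (its 4th entry): 35.

35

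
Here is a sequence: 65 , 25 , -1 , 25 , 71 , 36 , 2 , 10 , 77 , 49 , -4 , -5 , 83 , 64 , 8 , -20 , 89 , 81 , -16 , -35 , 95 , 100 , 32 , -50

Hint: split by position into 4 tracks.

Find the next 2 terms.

Split by position mod 4 into 4 tracks.
Track A = 65, 71, 77, 83, 89, 95: linear: a_n = 59 + 6·n.
Track B = 25, 36, 49, 64, 81, 100: consecutive squares n² from n = 5.
Track C = -1, 2, -4, 8, -16, 32: geometric, ×-2 each step.
Track D = 25, 10, -5, -20, -35, -50: arithmetic with common difference −15.
Position 25 falls in track A as its term 7, giving 101.
Position 26 → track B, term 7 = 121.

101, 121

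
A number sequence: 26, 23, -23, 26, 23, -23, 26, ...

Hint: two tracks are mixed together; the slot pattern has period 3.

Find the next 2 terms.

Reading positions in blocks of 3 reveals the pattern ABB — 2 tracks woven together.
Track A is 26, 26, 26, which is always 26.
Track B is 23, -23, 23, -23, which is the oscillation 23·(−1)^(n+1).
Position 8 falls in track B as its term 5, giving 23.
The 9th slot belongs to track B; its 6th term is -23.

23, -23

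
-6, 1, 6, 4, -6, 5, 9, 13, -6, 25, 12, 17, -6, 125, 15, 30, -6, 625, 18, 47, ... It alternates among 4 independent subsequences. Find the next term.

Read the sequence 4 terms at a time; column i is its own pattern.
Track A is -6, -6, -6, -6, -6, which is the constant sequence -6.
Track B is 1, 5, 25, 125, 625, which is successive powers of 5.
Track C is 6, 9, 12, 15, 18, which is arithmetic with common difference +3.
Track D is 4, 13, 17, 30, 47, which is a Fibonacci-like recurrence a_n = a_{n-1} + a_{n-2}.
The 21st slot belongs to track A; its 6th term is -6.

-6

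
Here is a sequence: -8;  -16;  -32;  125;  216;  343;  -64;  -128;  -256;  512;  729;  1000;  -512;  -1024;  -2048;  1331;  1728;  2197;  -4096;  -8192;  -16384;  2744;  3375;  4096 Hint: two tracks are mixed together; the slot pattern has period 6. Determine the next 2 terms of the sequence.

Positions follow the repeating pattern AAABBB; grouping by letter gives 2 tracks.
Track A: -8, -16, -32, -64, -128, -256, -512, -1024, -2048, -4096, -8192, -16384 (a geometric progression (common ratio 2)).
Track B: 125, 216, 343, 512, 729, 1000, 1331, 1728, 2197, 2744, 3375, 4096 (perfect cubes starting at 5³).
Position 25 → track A, term 13 = -32768.
The 26th slot belongs to track A; its 14th term is -65536.

-32768, -65536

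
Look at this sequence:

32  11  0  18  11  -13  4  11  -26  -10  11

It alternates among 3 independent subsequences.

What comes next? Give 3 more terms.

Split by position mod 3 into 3 tracks.
Track A: 32, 18, 4, -10. Subtracting 14 each time.
Track B: 11, 11, 11, 11. Constant 11.
Track C: 0, -13, -26. Linear: a_n = 13 − 13·n.
Term 12 comes from track C (its 4th entry): -39.
Position 13 falls in track A as its term 5, giving -24.
Position 14 falls in track B as its term 5, giving 11.

-39, -24, 11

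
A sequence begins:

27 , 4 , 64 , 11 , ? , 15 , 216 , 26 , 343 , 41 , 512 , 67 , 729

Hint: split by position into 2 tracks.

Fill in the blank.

125

Split by position mod 2 into 2 tracks.
Track A: 27, 64, ?, 216, 343, 512, 729 (perfect cubes starting at 3³).
Track B: 4, 11, 15, 26, 41, 67 (each term equals the sum of the previous two).
Track A's pattern makes the blank 125.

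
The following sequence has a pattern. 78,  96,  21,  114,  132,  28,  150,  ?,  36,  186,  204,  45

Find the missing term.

168

Positions follow the repeating pattern AAB; grouping by letter gives 2 tracks.
Stream A is 78, 96, 114, 132, 150, ?, 186, 204, which is linear: a_n = 60 + 18·n.
Stream B is 21, 28, 36, 45, which is triangular numbers starting at T_6.
Filling stream A at index 6 by its rule yields 168.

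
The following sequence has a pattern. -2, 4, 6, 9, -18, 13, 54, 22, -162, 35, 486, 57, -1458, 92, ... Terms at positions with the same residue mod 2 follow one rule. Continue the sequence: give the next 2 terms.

4374, 149

Split by position mod 2 into 2 tracks.
Track A is -2, 6, -18, 54, -162, 486, -1458, which is multiplying by -3 each time.
Track B is 4, 9, 13, 22, 35, 57, 92, which is Fibonacci-style (each term is the sum of the two before it).
Position 15 → track A, term 8 = 4374.
Position 16 falls in track B as its term 8, giving 149.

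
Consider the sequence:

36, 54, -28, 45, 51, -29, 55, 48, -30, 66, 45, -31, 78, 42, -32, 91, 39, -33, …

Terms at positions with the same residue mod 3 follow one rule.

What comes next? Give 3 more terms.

105, 36, -34

Split by position mod 3 into 3 tracks.
Subsequence A: 36, 45, 55, 66, 78, 91 — the triangular numbers T_8, T_9, ….
Subsequence B: 54, 51, 48, 45, 42, 39 — subtracting 3 each time.
Subsequence C: -28, -29, -30, -31, -32, -33 — linear: a_n = -27 − n.
Position 19 falls in subsequence A as its term 7, giving 105.
Position 20 falls in subsequence B as its term 7, giving 36.
Position 21 → subsequence C, term 7 = -34.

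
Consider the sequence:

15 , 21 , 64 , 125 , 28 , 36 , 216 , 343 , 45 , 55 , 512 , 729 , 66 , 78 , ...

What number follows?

Positions follow the repeating pattern AABB; grouping by letter gives 2 tracks.
Track A = 15, 21, 28, 36, 45, 55, 66, 78: triangular numbers starting at T_5.
Track B = 64, 125, 216, 343, 512, 729: the cubes 4³, 5³, 6³, ….
The 15th slot belongs to track B; its 7th term is 1000.

1000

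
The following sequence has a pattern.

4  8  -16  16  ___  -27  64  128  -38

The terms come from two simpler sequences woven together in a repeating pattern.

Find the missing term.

Reading positions in blocks of 3 reveals the pattern AAB — 2 tracks woven together.
Stream A is 4, 8, 16, ?, 64, 128, which is powers 2^2, 2^3, 2^4, ….
Stream B is -16, -27, -38, which is arithmetic, step −11.
Stream A's pattern makes the blank 32.

32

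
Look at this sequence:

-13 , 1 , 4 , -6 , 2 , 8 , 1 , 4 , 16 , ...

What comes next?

Read the sequence 3 terms at a time; column i is its own pattern.
Track A is -13, -6, 1, which is arithmetic, step +7.
Track B is 1, 2, 4, which is powers of 2.
Track C is 4, 8, 16, which is geometric, ×2 each step.
Position 10 → track A, term 4 = 8.

8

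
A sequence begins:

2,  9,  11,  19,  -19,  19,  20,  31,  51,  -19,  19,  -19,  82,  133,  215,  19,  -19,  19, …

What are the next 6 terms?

348, 563, 911, -19, 19, -19

The slot pattern repeats as AAABBB (period 6), so there are 2 interleaved tracks.
Track A = 2, 9, 11, 20, 31, 51, 82, 133, 215: each term equals the sum of the previous two.
Track B = 19, -19, 19, -19, 19, -19, 19, -19, 19: the oscillation 19·(−1)^(n+1).
Position 19 falls in track A as its term 10, giving 348.
Position 20 → track A, term 11 = 563.
Term 21 comes from track A (its 12th entry): 911.
The 22nd slot belongs to track B; its 10th term is -19.
Position 23 falls in track B as its term 11, giving 19.
Position 24 falls in track B as its term 12, giving -19.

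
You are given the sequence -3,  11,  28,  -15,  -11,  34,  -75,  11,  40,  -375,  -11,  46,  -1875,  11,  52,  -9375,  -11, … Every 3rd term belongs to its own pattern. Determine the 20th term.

11

Read the sequence 3 terms at a time; column i is its own pattern.
Stream A is -3, -15, -75, -375, -1875, -9375, which is geometric, ×5 each step.
Stream B is 11, -11, 11, -11, 11, -11, which is oscillating between 11 and -11.
Stream C is 28, 34, 40, 46, 52, which is arithmetic, step +6.
The 20th slot belongs to stream B; its 7th term is 11.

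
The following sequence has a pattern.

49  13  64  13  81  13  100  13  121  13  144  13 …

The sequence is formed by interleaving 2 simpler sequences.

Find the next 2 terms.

169, 13

The terms cycle through 2 interleaved subsequences.
Track A = 49, 64, 81, 100, 121, 144: consecutive squares n² from n = 7.
Track B = 13, 13, 13, 13, 13, 13: constant 13.
Position 13 falls in track A as its term 7, giving 169.
Position 14 falls in track B as its term 7, giving 13.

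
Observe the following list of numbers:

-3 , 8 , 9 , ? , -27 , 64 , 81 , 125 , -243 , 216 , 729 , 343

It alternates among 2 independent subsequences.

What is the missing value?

27

The terms cycle through 2 interleaved subsequences.
Subsequence A: -3, 9, -27, 81, -243, 729 — multiplying by -3 each time.
Subsequence B: 8, ?, 64, 125, 216, 343 — the cubes 2³, 3³, 4³, ….
Subsequence B's pattern makes the blank 27.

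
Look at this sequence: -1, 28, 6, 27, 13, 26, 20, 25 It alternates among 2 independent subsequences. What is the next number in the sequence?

The terms cycle through 2 interleaved subsequences.
Subsequence A = -1, 6, 13, 20: adding 7 each time.
Subsequence B = 28, 27, 26, 25: arithmetic with common difference −1.
Position 9 falls in subsequence A as its term 5, giving 27.

27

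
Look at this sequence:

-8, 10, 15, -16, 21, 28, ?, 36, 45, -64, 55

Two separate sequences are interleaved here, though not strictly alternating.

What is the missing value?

-32

Positions follow the repeating pattern ABB; grouping by letter gives 2 tracks.
Track A is -8, -16, ?, -64, which is multiplying by 2 each time.
Track B is 10, 15, 21, 28, 36, 45, 55, which is triangular numbers starting at T_4.
So the missing entry in track A is -32.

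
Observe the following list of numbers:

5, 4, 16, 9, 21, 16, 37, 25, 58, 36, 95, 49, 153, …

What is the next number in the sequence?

Split by position mod 2 into 2 tracks.
Track A: 5, 16, 21, 37, 58, 95, 153 (a Fibonacci-like recurrence a_n = a_{n-1} + a_{n-2}).
Track B: 4, 9, 16, 25, 36, 49 (consecutive squares n² from n = 2).
Position 14 falls in track B as its term 7, giving 64.

64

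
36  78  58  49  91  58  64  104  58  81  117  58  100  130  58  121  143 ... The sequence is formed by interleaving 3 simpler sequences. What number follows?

Split by position mod 3: positions 1, 4, 7, … form one track, and each other residue class forms its own.
Subsequence A: 36, 49, 64, 81, 100, 121 (consecutive squares n² from n = 6).
Subsequence B: 78, 91, 104, 117, 130, 143 (arithmetic with common difference +13).
Subsequence C: 58, 58, 58, 58, 58 (the constant sequence 58).
Position 18 → subsequence C, term 6 = 58.

58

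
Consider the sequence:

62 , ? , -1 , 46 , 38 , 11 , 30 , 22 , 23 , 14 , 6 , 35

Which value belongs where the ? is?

The slot pattern repeats as AAB (period 3), so there are 2 interleaved tracks.
Track A: 62, ?, 46, 38, 30, 22, 14, 6. Arithmetic with common difference −8.
Track B: -1, 11, 23, 35. Arithmetic, step +12.
Track A's pattern makes the blank 54.

54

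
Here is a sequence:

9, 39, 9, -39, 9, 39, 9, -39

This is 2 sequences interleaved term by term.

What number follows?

9

Taking every 2nd term gives 2 separate tracks.
Track A: 9, 9, 9, 9 (constant 9).
Track B: 39, -39, 39, -39 (the oscillation 39·(−1)^(n+1)).
The 9th slot belongs to track A; its 5th term is 9.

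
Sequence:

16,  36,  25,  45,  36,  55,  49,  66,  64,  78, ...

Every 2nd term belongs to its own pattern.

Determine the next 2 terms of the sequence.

Odd-indexed and even-indexed terms follow separate rules.
Subsequence A is 16, 25, 36, 49, 64, which is consecutive squares n² from n = 4.
Subsequence B is 36, 45, 55, 66, 78, which is triangular numbers n(n+1)/2 for n = 8, 9, ….
Position 11 falls in subsequence A as its term 6, giving 81.
Position 12 → subsequence B, term 6 = 91.

81, 91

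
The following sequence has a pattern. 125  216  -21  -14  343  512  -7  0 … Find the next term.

The slot pattern repeats as AABB (period 4), so there are 2 interleaved tracks.
Subsequence A is 125, 216, 343, 512, which is consecutive cubes n³ from n = 5.
Subsequence B is -21, -14, -7, 0, which is arithmetic, step +7.
The 9th slot belongs to subsequence A; its 5th term is 729.

729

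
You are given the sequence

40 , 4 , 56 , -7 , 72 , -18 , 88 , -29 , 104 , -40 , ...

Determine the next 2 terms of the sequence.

Odd-indexed and even-indexed terms follow separate rules.
Track A: 40, 56, 72, 88, 104. Adding 16 each time.
Track B: 4, -7, -18, -29, -40. Linear: a_n = 15 − 11·n.
The 11th slot belongs to track A; its 6th term is 120.
The 12th slot belongs to track B; its 6th term is -51.

120, -51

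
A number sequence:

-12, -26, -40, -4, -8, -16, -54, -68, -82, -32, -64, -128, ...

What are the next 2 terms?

-96, -110

Reading positions in blocks of 6 reveals the pattern AAABBB — 2 tracks woven together.
Track A: -12, -26, -40, -54, -68, -82 — linear: a_n = 2 − 14·n.
Track B: -4, -8, -16, -32, -64, -128 — geometric with ratio 2.
Position 13 falls in track A as its term 7, giving -96.
The 14th slot belongs to track A; its 8th term is -110.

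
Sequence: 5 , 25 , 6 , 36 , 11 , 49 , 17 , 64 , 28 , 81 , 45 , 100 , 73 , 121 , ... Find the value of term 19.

309

Odd-indexed and even-indexed terms follow separate rules.
Subsequence A is 5, 6, 11, 17, 28, 45, 73, which is a Fibonacci-like recurrence a_n = a_{n-1} + a_{n-2}.
Subsequence B is 25, 36, 49, 64, 81, 100, 121, which is the squares 5², 6², 7², ….
Position 19 falls in subsequence A as its term 10, giving 309.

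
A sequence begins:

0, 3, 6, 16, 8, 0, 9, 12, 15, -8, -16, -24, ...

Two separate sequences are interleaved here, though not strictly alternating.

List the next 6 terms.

18, 21, 24, -32, -40, -48

Reading positions in blocks of 6 reveals the pattern AAABBB — 2 tracks woven together.
Track A = 0, 3, 6, 9, 12, 15: arithmetic, step +3.
Track B = 16, 8, 0, -8, -16, -24: subtracting 8 each time.
The 13th slot belongs to track A; its 7th term is 18.
Term 14 comes from track A (its 8th entry): 21.
Term 15 comes from track A (its 9th entry): 24.
Position 16 → track B, term 7 = -32.
The 17th slot belongs to track B; its 8th term is -40.
Position 18 → track B, term 9 = -48.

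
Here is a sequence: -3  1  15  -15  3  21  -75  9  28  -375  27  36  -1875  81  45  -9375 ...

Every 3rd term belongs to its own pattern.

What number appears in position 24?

The terms cycle through 3 interleaved subsequences.
Stream A: -3, -15, -75, -375, -1875, -9375. Geometric with ratio 5.
Stream B: 1, 3, 9, 27, 81. Powers 3^0, 3^1, 3^2, ….
Stream C: 15, 21, 28, 36, 45. Triangular numbers n(n+1)/2 for n = 5, 6, ….
Position 24 falls in stream C as its term 8, giving 78.

78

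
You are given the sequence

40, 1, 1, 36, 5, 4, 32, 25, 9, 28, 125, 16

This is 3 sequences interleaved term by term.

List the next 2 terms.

Taking every 3rd term gives 3 separate tracks.
Track A: 40, 36, 32, 28 — linear: a_n = 44 − 4·n.
Track B: 1, 5, 25, 125 — powers of 5.
Track C: 1, 4, 9, 16 — perfect squares starting at 1².
The 13th slot belongs to track A; its 5th term is 24.
Position 14 falls in track B as its term 5, giving 625.

24, 625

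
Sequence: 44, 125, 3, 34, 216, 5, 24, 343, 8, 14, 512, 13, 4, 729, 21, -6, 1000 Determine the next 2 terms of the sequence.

Read the sequence 3 terms at a time; column i is its own pattern.
Track A is 44, 34, 24, 14, 4, -6, which is arithmetic, step −10.
Track B is 125, 216, 343, 512, 729, 1000, which is perfect cubes starting at 5³.
Track C is 3, 5, 8, 13, 21, which is a Fibonacci-like recurrence a_n = a_{n-1} + a_{n-2}.
The 18th slot belongs to track C; its 6th term is 34.
Term 19 comes from track A (its 7th entry): -16.

34, -16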